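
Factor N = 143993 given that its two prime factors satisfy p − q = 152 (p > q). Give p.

463

Since p = q + 152, we have 143993 = q(q + 152), so q² + 152q − 143993 = 0.
Discriminant: 152² + 4·143993 = 23104 + 575972 = 599076; √599076 = 774.
q = (−152 + 774)/2 = 311, and p = q + 152 = 463.
Check: 311 · 463 = 143993.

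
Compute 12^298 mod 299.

12^1 ≡ 12 (mod 299)
12^2 ≡ 12^2 = 144 ≡ 144 (mod 299)
12^4 ≡ 144^2 = 20736 ≡ 105 (mod 299)
12^8 ≡ 105^2 = 11025 ≡ 261 (mod 299)
12^16 ≡ 261^2 = 68121 ≡ 248 (mod 299)
12^32 ≡ 248^2 = 61504 ≡ 209 (mod 299)
12^64 ≡ 209^2 = 43681 ≡ 27 (mod 299)
12^128 ≡ 27^2 = 729 ≡ 131 (mod 299)
12^256 ≡ 131^2 = 17161 ≡ 118 (mod 299)
298 = 256 + 32 + 8 + 2 in binary powers of 2.
So 12^298 ≡ 118 · 209 · 261 · 144 ≡ 196 (mod 299).
Since 196 ≠ 1, base 12 is a Fermat witness: 299 is composite.

196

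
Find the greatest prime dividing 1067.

97

1067 = 11 · 97
97 is prime.
So 1067 = 11 · 97; the largest prime factor is 97.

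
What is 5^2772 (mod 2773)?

5^1 ≡ 5 (mod 2773)
5^2 ≡ 5^2 = 25 ≡ 25 (mod 2773)
5^4 ≡ 25^2 = 625 ≡ 625 (mod 2773)
5^8 ≡ 625^2 = 390625 ≡ 2405 (mod 2773)
5^16 ≡ 2405^2 = 5784025 ≡ 2320 (mod 2773)
5^32 ≡ 2320^2 = 5382400 ≡ 7 (mod 2773)
5^64 ≡ 7^2 = 49 ≡ 49 (mod 2773)
5^128 ≡ 49^2 = 2401 ≡ 2401 (mod 2773)
5^256 ≡ 2401^2 = 5764801 ≡ 2507 (mod 2773)
5^512 ≡ 2507^2 = 6285049 ≡ 1431 (mod 2773)
5^1024 ≡ 1431^2 = 2047761 ≡ 1287 (mod 2773)
5^2048 ≡ 1287^2 = 1656369 ≡ 888 (mod 2773)
2772 = 2048 + 512 + 128 + 64 + 16 + 4 in binary powers of 2.
So 5^2772 ≡ 888 · 1431 · 2401 · 49 · 2320 · 625 ≡ 1334 (mod 2773).
Since 1334 ≠ 1, base 5 is a Fermat witness: 2773 is composite.

1334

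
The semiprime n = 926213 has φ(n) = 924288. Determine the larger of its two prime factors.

φ(n) = (p−1)(q−1) = n − (p+q) + 1, so p + q = 926213 − 924288 + 1 = 1926.
p and q are the roots of t² − 1926t + 926213 = 0.
Discriminant: 1926² − 4·926213 = 3709476 − 3704852 = 4624; √4624 = 68.
q = (1926 − 68)/2 = 929, p = (1926 + 68)/2 = 997.
Check: 929 · 997 = 926213.

997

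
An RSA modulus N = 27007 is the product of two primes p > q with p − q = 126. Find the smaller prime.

Since p = q + 126, we have 27007 = q(q + 126), so q² + 126q − 27007 = 0.
Discriminant: 126² + 4·27007 = 15876 + 108028 = 123904; √123904 = 352.
q = (−126 + 352)/2 = 113, and p = q + 126 = 239.
Check: 113 · 239 = 27007.

113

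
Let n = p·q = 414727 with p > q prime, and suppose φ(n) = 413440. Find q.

φ(n) = (p−1)(q−1) = n − (p+q) + 1, so p + q = 414727 − 413440 + 1 = 1288.
p and q are the roots of t² − 1288t + 414727 = 0.
Discriminant: 1288² − 4·414727 = 1658944 − 1658908 = 36; √36 = 6.
q = (1288 − 6)/2 = 641, p = (1288 + 6)/2 = 647.
Check: 641 · 647 = 414727.

641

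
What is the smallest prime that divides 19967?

19967 is odd.
Digit sum 32, not divisible by 3.
Ends in 7: not divisible by 5.
7: 19967 = 7·2852 + 3
11: 19967 = 11·1815 + 2
13: 19967 = 13·1535 + 12
17: 19967 = 17·1174 + 9
19: 19967 = 19·1050 + 17
23: 19967 = 23·868 + 3
29: 19967 = 29·688 + 15
31: 19967 = 31·644 + 3
37: 19967 = 37·539 + 24
41: 19967 = 41·487

41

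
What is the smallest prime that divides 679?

679 is odd.
Digit sum 22, not divisible by 3.
Ends in 9: not divisible by 5.
7: 679 = 7·97

7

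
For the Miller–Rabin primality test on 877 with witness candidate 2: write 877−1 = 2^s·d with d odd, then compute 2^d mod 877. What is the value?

151

877 − 1 = 876 = 2^2 · 219, so d = 219.
2^1 ≡ 2 (mod 877)
2^2 ≡ 2^2 = 4 ≡ 4 (mod 877)
2^4 ≡ 4^2 = 16 ≡ 16 (mod 877)
2^8 ≡ 16^2 = 256 ≡ 256 (mod 877)
2^16 ≡ 256^2 = 65536 ≡ 638 (mod 877)
2^32 ≡ 638^2 = 407044 ≡ 116 (mod 877)
2^64 ≡ 116^2 = 13456 ≡ 301 (mod 877)
2^128 ≡ 301^2 = 90601 ≡ 270 (mod 877)
219 = 128 + 64 + 16 + 8 + 2 + 1 in binary powers of 2.
So 2^219 ≡ 270 · 301 · 638 · 256 · 4 · 2 ≡ 151 (mod 877).
Squaring chain: 151 → 876; reaches −1, so base 2 does not prove 877 composite.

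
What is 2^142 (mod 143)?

2^1 ≡ 2 (mod 143)
2^2 ≡ 2^2 = 4 ≡ 4 (mod 143)
2^4 ≡ 4^2 = 16 ≡ 16 (mod 143)
2^8 ≡ 16^2 = 256 ≡ 113 (mod 143)
2^16 ≡ 113^2 = 12769 ≡ 42 (mod 143)
2^32 ≡ 42^2 = 1764 ≡ 48 (mod 143)
2^64 ≡ 48^2 = 2304 ≡ 16 (mod 143)
2^128 ≡ 16^2 = 256 ≡ 113 (mod 143)
142 = 128 + 8 + 4 + 2 in binary powers of 2.
So 2^142 ≡ 113 · 113 · 16 · 4 ≡ 114 (mod 143).
Since 114 ≠ 1, base 2 is a Fermat witness: 143 is composite.

114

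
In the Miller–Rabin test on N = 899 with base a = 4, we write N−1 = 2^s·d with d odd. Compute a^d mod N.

899 − 1 = 898 = 2^1 · 449, so d = 449.
4^1 ≡ 4 (mod 899)
4^2 ≡ 4^2 = 16 ≡ 16 (mod 899)
4^4 ≡ 16^2 = 256 ≡ 256 (mod 899)
4^8 ≡ 256^2 = 65536 ≡ 808 (mod 899)
4^16 ≡ 808^2 = 652864 ≡ 190 (mod 899)
4^32 ≡ 190^2 = 36100 ≡ 140 (mod 899)
4^64 ≡ 140^2 = 19600 ≡ 721 (mod 899)
4^128 ≡ 721^2 = 519841 ≡ 219 (mod 899)
4^256 ≡ 219^2 = 47961 ≡ 314 (mod 899)
449 = 256 + 128 + 64 + 1 in binary powers of 2.
So 4^449 ≡ 314 · 219 · 721 · 4 ≡ 845 (mod 899).
Squaring chain: 845; never reaches −1, so base 4 is a Miller–Rabin witness that 899 is composite.

845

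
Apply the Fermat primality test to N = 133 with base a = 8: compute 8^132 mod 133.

1

8^1 ≡ 8 (mod 133)
8^2 ≡ 8^2 = 64 ≡ 64 (mod 133)
8^4 ≡ 64^2 = 4096 ≡ 106 (mod 133)
8^8 ≡ 106^2 = 11236 ≡ 64 (mod 133)
8^16 ≡ 64^2 = 4096 ≡ 106 (mod 133)
8^32 ≡ 106^2 = 11236 ≡ 64 (mod 133)
8^64 ≡ 64^2 = 4096 ≡ 106 (mod 133)
8^128 ≡ 106^2 = 11236 ≡ 64 (mod 133)
132 = 128 + 4 in binary powers of 2.
So 8^132 ≡ 64 · 106 ≡ 1 (mod 133).
Since the result is 1, base 8 gives no evidence that 133 is composite.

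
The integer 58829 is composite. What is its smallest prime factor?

58829 is odd.
Digit sum 32, not divisible by 3.
Ends in 9: not divisible by 5.
7: 58829 = 7·8404 + 1
11: 58829 = 11·5348 + 1
13: 58829 = 13·4525 + 4
17: 58829 = 17·3460 + 9
19: 58829 = 19·3096 + 5
23: 58829 = 23·2557 + 18
29: 58829 = 29·2028 + 17
31: 58829 = 31·1897 + 22
37: 58829 = 37·1589 + 36
41: 58829 = 41·1434 + 35
43: 58829 = 43·1368 + 5
47: 58829 = 47·1251 + 32
53: 58829 = 53·1109 + 52
59: 58829 = 59·997 + 6
61: 58829 = 61·964 + 25
67: 58829 = 67·878 + 3
71: 58829 = 71·828 + 41
73: 58829 = 73·805 + 64
79: 58829 = 79·744 + 53
83: 58829 = 83·708 + 65
89: 58829 = 89·661

89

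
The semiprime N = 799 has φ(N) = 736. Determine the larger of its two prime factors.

47

φ(n) = (p−1)(q−1) = n − (p+q) + 1, so p + q = 799 − 736 + 1 = 64.
p and q are the roots of t² − 64t + 799 = 0.
Discriminant: 64² − 4·799 = 4096 − 3196 = 900; √900 = 30.
q = (64 − 30)/2 = 17, p = (64 + 30)/2 = 47.
Check: 17 · 47 = 799.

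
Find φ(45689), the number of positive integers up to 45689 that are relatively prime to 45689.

Factor: 45689 = 7 · 61 · 107.
φ(45689) = (7−1) · (61−1) · (107−1) = 6 · 60 · 106 = 38160.

38160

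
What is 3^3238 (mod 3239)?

3^1 ≡ 3 (mod 3239)
3^2 ≡ 3^2 = 9 ≡ 9 (mod 3239)
3^4 ≡ 9^2 = 81 ≡ 81 (mod 3239)
3^8 ≡ 81^2 = 6561 ≡ 83 (mod 3239)
3^16 ≡ 83^2 = 6889 ≡ 411 (mod 3239)
3^32 ≡ 411^2 = 168921 ≡ 493 (mod 3239)
3^64 ≡ 493^2 = 243049 ≡ 124 (mod 3239)
3^128 ≡ 124^2 = 15376 ≡ 2420 (mod 3239)
3^256 ≡ 2420^2 = 5856400 ≡ 288 (mod 3239)
3^512 ≡ 288^2 = 82944 ≡ 1969 (mod 3239)
3^1024 ≡ 1969^2 = 3876961 ≡ 3117 (mod 3239)
3^2048 ≡ 3117^2 = 9715689 ≡ 1928 (mod 3239)
3238 = 2048 + 1024 + 128 + 32 + 4 + 2 in binary powers of 2.
So 3^3238 ≡ 1928 · 3117 · 2420 · 493 · 81 · 9 ≡ 155 (mod 3239).
Since 155 ≠ 1, base 3 is a Fermat witness: 3239 is composite.

155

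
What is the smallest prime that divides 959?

7

959 is odd.
Digit sum 23, not divisible by 3.
Ends in 9: not divisible by 5.
7: 959 = 7·137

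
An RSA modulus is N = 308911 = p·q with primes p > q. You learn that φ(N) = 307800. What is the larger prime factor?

571

φ(n) = (p−1)(q−1) = n − (p+q) + 1, so p + q = 308911 − 307800 + 1 = 1112.
p and q are the roots of t² − 1112t + 308911 = 0.
Discriminant: 1112² − 4·308911 = 1236544 − 1235644 = 900; √900 = 30.
q = (1112 − 30)/2 = 541, p = (1112 + 30)/2 = 571.
Check: 541 · 571 = 308911.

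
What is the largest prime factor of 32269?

61

32269 = 23 · 1403
1403 = 23 · 61
61 is prime.
So 32269 = 23^2 · 61; the largest prime factor is 61.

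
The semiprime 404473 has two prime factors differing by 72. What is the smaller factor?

Since p = q + 72, we have 404473 = q(q + 72), so q² + 72q − 404473 = 0.
Discriminant: 72² + 4·404473 = 5184 + 1617892 = 1623076; √1623076 = 1274.
q = (−72 + 1274)/2 = 601, and p = q + 72 = 673.
Check: 601 · 673 = 404473.

601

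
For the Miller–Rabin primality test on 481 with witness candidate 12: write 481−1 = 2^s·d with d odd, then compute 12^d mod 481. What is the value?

454

481 − 1 = 480 = 2^5 · 15, so d = 15.
12^1 ≡ 12 (mod 481)
12^2 ≡ 12^2 = 144 ≡ 144 (mod 481)
12^4 ≡ 144^2 = 20736 ≡ 53 (mod 481)
12^8 ≡ 53^2 = 2809 ≡ 404 (mod 481)
15 = 8 + 4 + 2 + 1 in binary powers of 2.
So 12^15 ≡ 404 · 53 · 144 · 12 ≡ 454 (mod 481).
Squaring chain: 454 → 248 → 417 → 248 → 417; never reaches −1, so base 12 is a Miller–Rabin witness that 481 is composite.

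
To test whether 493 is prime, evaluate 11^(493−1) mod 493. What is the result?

11^1 ≡ 11 (mod 493)
11^2 ≡ 11^2 = 121 ≡ 121 (mod 493)
11^4 ≡ 121^2 = 14641 ≡ 344 (mod 493)
11^8 ≡ 344^2 = 118336 ≡ 16 (mod 493)
11^16 ≡ 16^2 = 256 ≡ 256 (mod 493)
11^32 ≡ 256^2 = 65536 ≡ 460 (mod 493)
11^64 ≡ 460^2 = 211600 ≡ 103 (mod 493)
11^128 ≡ 103^2 = 10609 ≡ 256 (mod 493)
11^256 ≡ 256^2 = 65536 ≡ 460 (mod 493)
492 = 256 + 128 + 64 + 32 + 8 + 4 in binary powers of 2.
So 11^492 ≡ 460 · 256 · 103 · 460 · 16 · 344 ≡ 285 (mod 493).
Since 285 ≠ 1, base 11 is a Fermat witness: 493 is composite.

285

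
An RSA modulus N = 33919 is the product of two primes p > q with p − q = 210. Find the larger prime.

317

Since p = q + 210, we have 33919 = q(q + 210), so q² + 210q − 33919 = 0.
Discriminant: 210² + 4·33919 = 44100 + 135676 = 179776; √179776 = 424.
q = (−210 + 424)/2 = 107, and p = q + 210 = 317.
Check: 107 · 317 = 33919.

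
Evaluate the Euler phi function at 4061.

Factor: 4061 = 31 · 131.
φ(4061) = (31−1) · (131−1) = 30 · 130 = 3900.

3900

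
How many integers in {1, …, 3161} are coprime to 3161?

Factor: 3161 = 29 · 109.
φ(3161) = (29−1) · (109−1) = 28 · 108 = 3024.

3024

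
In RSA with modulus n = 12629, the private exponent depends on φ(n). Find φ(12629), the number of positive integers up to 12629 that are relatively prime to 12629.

12384

Factor: 12629 = 73 · 173.
φ(12629) = (73−1) · (173−1) = 72 · 172 = 12384.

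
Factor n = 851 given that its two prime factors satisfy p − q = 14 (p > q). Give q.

Since p = q + 14, we have 851 = q(q + 14), so q² + 14q − 851 = 0.
Discriminant: 14² + 4·851 = 196 + 3404 = 3600; √3600 = 60.
q = (−14 + 60)/2 = 23, and p = q + 14 = 37.
Check: 23 · 37 = 851.

23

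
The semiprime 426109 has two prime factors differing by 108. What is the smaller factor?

Since p = q + 108, we have 426109 = q(q + 108), so q² + 108q − 426109 = 0.
Discriminant: 108² + 4·426109 = 11664 + 1704436 = 1716100; √1716100 = 1310.
q = (−108 + 1310)/2 = 601, and p = q + 108 = 709.
Check: 601 · 709 = 426109.

601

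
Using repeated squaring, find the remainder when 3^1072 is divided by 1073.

848

3^1 ≡ 3 (mod 1073)
3^2 ≡ 3^2 = 9 ≡ 9 (mod 1073)
3^4 ≡ 9^2 = 81 ≡ 81 (mod 1073)
3^8 ≡ 81^2 = 6561 ≡ 123 (mod 1073)
3^16 ≡ 123^2 = 15129 ≡ 107 (mod 1073)
3^32 ≡ 107^2 = 11449 ≡ 719 (mod 1073)
3^64 ≡ 719^2 = 516961 ≡ 848 (mod 1073)
3^128 ≡ 848^2 = 719104 ≡ 194 (mod 1073)
3^256 ≡ 194^2 = 37636 ≡ 81 (mod 1073)
3^512 ≡ 81^2 = 6561 ≡ 123 (mod 1073)
3^1024 ≡ 123^2 = 15129 ≡ 107 (mod 1073)
1072 = 1024 + 32 + 16 in binary powers of 2.
So 3^1072 ≡ 107 · 719 · 107 ≡ 848 (mod 1073).
Since 848 ≠ 1, base 3 is a Fermat witness: 1073 is composite.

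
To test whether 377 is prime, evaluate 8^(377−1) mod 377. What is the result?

8^1 ≡ 8 (mod 377)
8^2 ≡ 8^2 = 64 ≡ 64 (mod 377)
8^4 ≡ 64^2 = 4096 ≡ 326 (mod 377)
8^8 ≡ 326^2 = 106276 ≡ 339 (mod 377)
8^16 ≡ 339^2 = 114921 ≡ 313 (mod 377)
8^32 ≡ 313^2 = 97969 ≡ 326 (mod 377)
8^64 ≡ 326^2 = 106276 ≡ 339 (mod 377)
8^128 ≡ 339^2 = 114921 ≡ 313 (mod 377)
8^256 ≡ 313^2 = 97969 ≡ 326 (mod 377)
376 = 256 + 64 + 32 + 16 + 8 in binary powers of 2.
So 8^376 ≡ 326 · 339 · 326 · 313 · 339 ≡ 53 (mod 377).
Since 53 ≠ 1, base 8 is a Fermat witness: 377 is composite.

53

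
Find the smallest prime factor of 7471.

7471 is odd.
Digit sum 19, not divisible by 3.
Ends in 1: not divisible by 5.
7: 7471 = 7·1067 + 2
11: 7471 = 11·679 + 2
13: 7471 = 13·574 + 9
17: 7471 = 17·439 + 8
19: 7471 = 19·393 + 4
23: 7471 = 23·324 + 19
29: 7471 = 29·257 + 18
31: 7471 = 31·241

31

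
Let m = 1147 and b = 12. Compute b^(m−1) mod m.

1025

12^1 ≡ 12 (mod 1147)
12^2 ≡ 12^2 = 144 ≡ 144 (mod 1147)
12^4 ≡ 144^2 = 20736 ≡ 90 (mod 1147)
12^8 ≡ 90^2 = 8100 ≡ 71 (mod 1147)
12^16 ≡ 71^2 = 5041 ≡ 453 (mod 1147)
12^32 ≡ 453^2 = 205209 ≡ 1043 (mod 1147)
12^64 ≡ 1043^2 = 1087849 ≡ 493 (mod 1147)
12^128 ≡ 493^2 = 243049 ≡ 1032 (mod 1147)
12^256 ≡ 1032^2 = 1065024 ≡ 608 (mod 1147)
12^512 ≡ 608^2 = 369664 ≡ 330 (mod 1147)
12^1024 ≡ 330^2 = 108900 ≡ 1082 (mod 1147)
1146 = 1024 + 64 + 32 + 16 + 8 + 2 in binary powers of 2.
So 12^1146 ≡ 1082 · 493 · 1043 · 453 · 71 · 144 ≡ 1025 (mod 1147).
Since 1025 ≠ 1, base 12 is a Fermat witness: 1147 is composite.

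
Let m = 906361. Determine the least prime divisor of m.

23

906361 is odd.
Digit sum 25, not divisible by 3.
Ends in 1: not divisible by 5.
7: 906361 = 7·129480 + 1
11: 906361 = 11·82396 + 5
13: 906361 = 13·69720 + 1
17: 906361 = 17·53315 + 6
19: 906361 = 19·47703 + 4
23: 906361 = 23·39407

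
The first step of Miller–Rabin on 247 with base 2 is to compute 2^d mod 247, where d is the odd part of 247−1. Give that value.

247 − 1 = 246 = 2^1 · 123, so d = 123.
2^1 ≡ 2 (mod 247)
2^2 ≡ 2^2 = 4 ≡ 4 (mod 247)
2^4 ≡ 4^2 = 16 ≡ 16 (mod 247)
2^8 ≡ 16^2 = 256 ≡ 9 (mod 247)
2^16 ≡ 9^2 = 81 ≡ 81 (mod 247)
2^32 ≡ 81^2 = 6561 ≡ 139 (mod 247)
2^64 ≡ 139^2 = 19321 ≡ 55 (mod 247)
123 = 64 + 32 + 16 + 8 + 2 + 1 in binary powers of 2.
So 2^123 ≡ 55 · 139 · 81 · 9 · 4 · 2 ≡ 164 (mod 247).
Squaring chain: 164; never reaches −1, so base 2 is a Miller–Rabin witness that 247 is composite.

164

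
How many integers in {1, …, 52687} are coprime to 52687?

Factor: 52687 = 19 · 47 · 59.
φ(52687) = (19−1) · (47−1) · (59−1) = 18 · 46 · 58 = 48024.

48024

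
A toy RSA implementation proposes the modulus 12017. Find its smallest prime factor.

61

12017 is odd.
Digit sum 11, not divisible by 3.
Ends in 7: not divisible by 5.
7: 12017 = 7·1716 + 5
11: 12017 = 11·1092 + 5
13: 12017 = 13·924 + 5
17: 12017 = 17·706 + 15
19: 12017 = 19·632 + 9
23: 12017 = 23·522 + 11
29: 12017 = 29·414 + 11
31: 12017 = 31·387 + 20
37: 12017 = 37·324 + 29
41: 12017 = 41·293 + 4
43: 12017 = 43·279 + 20
47: 12017 = 47·255 + 32
53: 12017 = 53·226 + 39
59: 12017 = 59·203 + 40
61: 12017 = 61·197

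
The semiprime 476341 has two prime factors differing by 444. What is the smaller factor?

503

Since p = q + 444, we have 476341 = q(q + 444), so q² + 444q − 476341 = 0.
Discriminant: 444² + 4·476341 = 197136 + 1905364 = 2102500; √2102500 = 1450.
q = (−444 + 1450)/2 = 503, and p = q + 444 = 947.
Check: 503 · 947 = 476341.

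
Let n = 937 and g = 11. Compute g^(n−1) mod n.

11^1 ≡ 11 (mod 937)
11^2 ≡ 11^2 = 121 ≡ 121 (mod 937)
11^4 ≡ 121^2 = 14641 ≡ 586 (mod 937)
11^8 ≡ 586^2 = 343396 ≡ 454 (mod 937)
11^16 ≡ 454^2 = 206116 ≡ 913 (mod 937)
11^32 ≡ 913^2 = 833569 ≡ 576 (mod 937)
11^64 ≡ 576^2 = 331776 ≡ 78 (mod 937)
11^128 ≡ 78^2 = 6084 ≡ 462 (mod 937)
11^256 ≡ 462^2 = 213444 ≡ 745 (mod 937)
11^512 ≡ 745^2 = 555025 ≡ 321 (mod 937)
936 = 512 + 256 + 128 + 32 + 8 in binary powers of 2.
So 11^936 ≡ 321 · 745 · 462 · 576 · 454 ≡ 1 (mod 937).
Since the result is 1, base 11 gives no evidence that 937 is composite.

1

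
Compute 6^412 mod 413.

400

6^1 ≡ 6 (mod 413)
6^2 ≡ 6^2 = 36 ≡ 36 (mod 413)
6^4 ≡ 36^2 = 1296 ≡ 57 (mod 413)
6^8 ≡ 57^2 = 3249 ≡ 358 (mod 413)
6^16 ≡ 358^2 = 128164 ≡ 134 (mod 413)
6^32 ≡ 134^2 = 17956 ≡ 197 (mod 413)
6^64 ≡ 197^2 = 38809 ≡ 400 (mod 413)
6^128 ≡ 400^2 = 160000 ≡ 169 (mod 413)
6^256 ≡ 169^2 = 28561 ≡ 64 (mod 413)
412 = 256 + 128 + 16 + 8 + 4 in binary powers of 2.
So 6^412 ≡ 64 · 169 · 134 · 358 · 57 ≡ 400 (mod 413).
Since 400 ≠ 1, base 6 is a Fermat witness: 413 is composite.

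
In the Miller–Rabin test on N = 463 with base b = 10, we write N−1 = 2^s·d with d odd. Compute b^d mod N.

462

463 − 1 = 462 = 2^1 · 231, so d = 231.
10^1 ≡ 10 (mod 463)
10^2 ≡ 10^2 = 100 ≡ 100 (mod 463)
10^4 ≡ 100^2 = 10000 ≡ 277 (mod 463)
10^8 ≡ 277^2 = 76729 ≡ 334 (mod 463)
10^16 ≡ 334^2 = 111556 ≡ 436 (mod 463)
10^32 ≡ 436^2 = 190096 ≡ 266 (mod 463)
10^64 ≡ 266^2 = 70756 ≡ 380 (mod 463)
10^128 ≡ 380^2 = 144400 ≡ 407 (mod 463)
231 = 128 + 64 + 32 + 4 + 2 + 1 in binary powers of 2.
So 10^231 ≡ 407 · 380 · 266 · 277 · 100 · 10 ≡ 462 (mod 463).
Since 10^d ≡ 462 (mod 463), base 10 does not prove 463 composite.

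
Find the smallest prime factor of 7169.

67

7169 is odd.
Digit sum 23, not divisible by 3.
Ends in 9: not divisible by 5.
7: 7169 = 7·1024 + 1
11: 7169 = 11·651 + 8
13: 7169 = 13·551 + 6
17: 7169 = 17·421 + 12
19: 7169 = 19·377 + 6
23: 7169 = 23·311 + 16
29: 7169 = 29·247 + 6
31: 7169 = 31·231 + 8
37: 7169 = 37·193 + 28
41: 7169 = 41·174 + 35
43: 7169 = 43·166 + 31
47: 7169 = 47·152 + 25
53: 7169 = 53·135 + 14
59: 7169 = 59·121 + 30
61: 7169 = 61·117 + 32
67: 7169 = 67·107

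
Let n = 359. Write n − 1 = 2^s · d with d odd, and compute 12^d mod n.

1

359 − 1 = 358 = 2^1 · 179, so d = 179.
12^1 ≡ 12 (mod 359)
12^2 ≡ 12^2 = 144 ≡ 144 (mod 359)
12^4 ≡ 144^2 = 20736 ≡ 273 (mod 359)
12^8 ≡ 273^2 = 74529 ≡ 216 (mod 359)
12^16 ≡ 216^2 = 46656 ≡ 345 (mod 359)
12^32 ≡ 345^2 = 119025 ≡ 196 (mod 359)
12^64 ≡ 196^2 = 38416 ≡ 3 (mod 359)
12^128 ≡ 3^2 = 9 ≡ 9 (mod 359)
179 = 128 + 32 + 16 + 2 + 1 in binary powers of 2.
So 12^179 ≡ 9 · 196 · 345 · 144 · 12 ≡ 1 (mod 359).
Since 12^d ≡ 1 (mod 359), base 12 does not prove 359 composite.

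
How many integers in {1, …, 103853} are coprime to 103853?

94720

Factor: 103853 = 17 · 41 · 149.
φ(103853) = (17−1) · (41−1) · (149−1) = 16 · 40 · 148 = 94720.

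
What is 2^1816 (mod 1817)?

2^1 ≡ 2 (mod 1817)
2^2 ≡ 2^2 = 4 ≡ 4 (mod 1817)
2^4 ≡ 4^2 = 16 ≡ 16 (mod 1817)
2^8 ≡ 16^2 = 256 ≡ 256 (mod 1817)
2^16 ≡ 256^2 = 65536 ≡ 124 (mod 1817)
2^32 ≡ 124^2 = 15376 ≡ 840 (mod 1817)
2^64 ≡ 840^2 = 705600 ≡ 604 (mod 1817)
2^128 ≡ 604^2 = 364816 ≡ 1416 (mod 1817)
2^256 ≡ 1416^2 = 2005056 ≡ 905 (mod 1817)
2^512 ≡ 905^2 = 819025 ≡ 1375 (mod 1817)
2^1024 ≡ 1375^2 = 1890625 ≡ 945 (mod 1817)
1816 = 1024 + 512 + 256 + 16 + 8 in binary powers of 2.
So 2^1816 ≡ 945 · 1375 · 905 · 124 · 256 ≡ 1221 (mod 1817).
Since 1221 ≠ 1, base 2 is a Fermat witness: 1817 is composite.

1221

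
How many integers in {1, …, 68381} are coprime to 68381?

Factor: 68381 = 19 · 59 · 61.
φ(68381) = (19−1) · (59−1) · (61−1) = 18 · 58 · 60 = 62640.

62640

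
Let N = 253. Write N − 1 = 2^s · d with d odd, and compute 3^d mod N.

236

253 − 1 = 252 = 2^2 · 63, so d = 63.
3^1 ≡ 3 (mod 253)
3^2 ≡ 3^2 = 9 ≡ 9 (mod 253)
3^4 ≡ 9^2 = 81 ≡ 81 (mod 253)
3^8 ≡ 81^2 = 6561 ≡ 236 (mod 253)
3^16 ≡ 236^2 = 55696 ≡ 36 (mod 253)
3^32 ≡ 36^2 = 1296 ≡ 31 (mod 253)
63 = 32 + 16 + 8 + 4 + 2 + 1 in binary powers of 2.
So 3^63 ≡ 31 · 36 · 236 · 81 · 9 · 3 ≡ 236 (mod 253).
Squaring chain: 236 → 36; never reaches −1, so base 3 is a Miller–Rabin witness that 253 is composite.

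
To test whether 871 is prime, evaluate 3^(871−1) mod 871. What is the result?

3^1 ≡ 3 (mod 871)
3^2 ≡ 3^2 = 9 ≡ 9 (mod 871)
3^4 ≡ 9^2 = 81 ≡ 81 (mod 871)
3^8 ≡ 81^2 = 6561 ≡ 464 (mod 871)
3^16 ≡ 464^2 = 215296 ≡ 159 (mod 871)
3^32 ≡ 159^2 = 25281 ≡ 22 (mod 871)
3^64 ≡ 22^2 = 484 ≡ 484 (mod 871)
3^128 ≡ 484^2 = 234256 ≡ 828 (mod 871)
3^256 ≡ 828^2 = 685584 ≡ 107 (mod 871)
3^512 ≡ 107^2 = 11449 ≡ 126 (mod 871)
870 = 512 + 256 + 64 + 32 + 4 + 2 in binary powers of 2.
So 3^870 ≡ 126 · 107 · 484 · 22 · 81 · 9 ≡ 131 (mod 871).
Since 131 ≠ 1, base 3 is a Fermat witness: 871 is composite.

131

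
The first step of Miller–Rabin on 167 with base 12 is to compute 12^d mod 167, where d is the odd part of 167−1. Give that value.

1

167 − 1 = 166 = 2^1 · 83, so d = 83.
12^1 ≡ 12 (mod 167)
12^2 ≡ 12^2 = 144 ≡ 144 (mod 167)
12^4 ≡ 144^2 = 20736 ≡ 28 (mod 167)
12^8 ≡ 28^2 = 784 ≡ 116 (mod 167)
12^16 ≡ 116^2 = 13456 ≡ 96 (mod 167)
12^32 ≡ 96^2 = 9216 ≡ 31 (mod 167)
12^64 ≡ 31^2 = 961 ≡ 126 (mod 167)
83 = 64 + 16 + 2 + 1 in binary powers of 2.
So 12^83 ≡ 126 · 96 · 144 · 12 ≡ 1 (mod 167).
Since 12^d ≡ 1 (mod 167), base 12 does not prove 167 composite.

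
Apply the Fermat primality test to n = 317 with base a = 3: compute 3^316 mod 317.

3^1 ≡ 3 (mod 317)
3^2 ≡ 3^2 = 9 ≡ 9 (mod 317)
3^4 ≡ 9^2 = 81 ≡ 81 (mod 317)
3^8 ≡ 81^2 = 6561 ≡ 221 (mod 317)
3^16 ≡ 221^2 = 48841 ≡ 23 (mod 317)
3^32 ≡ 23^2 = 529 ≡ 212 (mod 317)
3^64 ≡ 212^2 = 44944 ≡ 247 (mod 317)
3^128 ≡ 247^2 = 61009 ≡ 145 (mod 317)
3^256 ≡ 145^2 = 21025 ≡ 103 (mod 317)
316 = 256 + 32 + 16 + 8 + 4 in binary powers of 2.
So 3^316 ≡ 103 · 212 · 23 · 221 · 81 ≡ 1 (mod 317).
Since the result is 1, base 3 gives no evidence that 317 is composite.

1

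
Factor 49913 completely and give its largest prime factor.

71

49913 = 19 · 2627
2627 = 37 · 71
71 is prime.
So 49913 = 19 · 37 · 71; the largest prime factor is 71.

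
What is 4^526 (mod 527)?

4^1 ≡ 4 (mod 527)
4^2 ≡ 4^2 = 16 ≡ 16 (mod 527)
4^4 ≡ 16^2 = 256 ≡ 256 (mod 527)
4^8 ≡ 256^2 = 65536 ≡ 188 (mod 527)
4^16 ≡ 188^2 = 35344 ≡ 35 (mod 527)
4^32 ≡ 35^2 = 1225 ≡ 171 (mod 527)
4^64 ≡ 171^2 = 29241 ≡ 256 (mod 527)
4^128 ≡ 256^2 = 65536 ≡ 188 (mod 527)
4^256 ≡ 188^2 = 35344 ≡ 35 (mod 527)
4^512 ≡ 35^2 = 1225 ≡ 171 (mod 527)
526 = 512 + 8 + 4 + 2 in binary powers of 2.
So 4^526 ≡ 171 · 188 · 256 · 16 ≡ 407 (mod 527).
Since 407 ≠ 1, base 4 is a Fermat witness: 527 is composite.

407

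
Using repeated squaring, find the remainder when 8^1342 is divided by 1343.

38

8^1 ≡ 8 (mod 1343)
8^2 ≡ 8^2 = 64 ≡ 64 (mod 1343)
8^4 ≡ 64^2 = 4096 ≡ 67 (mod 1343)
8^8 ≡ 67^2 = 4489 ≡ 460 (mod 1343)
8^16 ≡ 460^2 = 211600 ≡ 749 (mod 1343)
8^32 ≡ 749^2 = 561001 ≡ 970 (mod 1343)
8^64 ≡ 970^2 = 940900 ≡ 800 (mod 1343)
8^128 ≡ 800^2 = 640000 ≡ 732 (mod 1343)
8^256 ≡ 732^2 = 535824 ≡ 1310 (mod 1343)
8^512 ≡ 1310^2 = 1716100 ≡ 1089 (mod 1343)
8^1024 ≡ 1089^2 = 1185921 ≡ 52 (mod 1343)
1342 = 1024 + 256 + 32 + 16 + 8 + 4 + 2 in binary powers of 2.
So 8^1342 ≡ 52 · 1310 · 970 · 749 · 460 · 67 · 64 ≡ 38 (mod 1343).
Since 38 ≠ 1, base 8 is a Fermat witness: 1343 is composite.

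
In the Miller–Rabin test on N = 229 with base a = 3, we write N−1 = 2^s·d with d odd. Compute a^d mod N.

1

229 − 1 = 228 = 2^2 · 57, so d = 57.
3^1 ≡ 3 (mod 229)
3^2 ≡ 3^2 = 9 ≡ 9 (mod 229)
3^4 ≡ 9^2 = 81 ≡ 81 (mod 229)
3^8 ≡ 81^2 = 6561 ≡ 149 (mod 229)
3^16 ≡ 149^2 = 22201 ≡ 217 (mod 229)
3^32 ≡ 217^2 = 47089 ≡ 144 (mod 229)
57 = 32 + 16 + 8 + 1 in binary powers of 2.
So 3^57 ≡ 144 · 217 · 149 · 3 ≡ 1 (mod 229).
Since 3^d ≡ 1 (mod 229), base 3 does not prove 229 composite.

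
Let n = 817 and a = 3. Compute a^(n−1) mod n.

121

3^1 ≡ 3 (mod 817)
3^2 ≡ 3^2 = 9 ≡ 9 (mod 817)
3^4 ≡ 9^2 = 81 ≡ 81 (mod 817)
3^8 ≡ 81^2 = 6561 ≡ 25 (mod 817)
3^16 ≡ 25^2 = 625 ≡ 625 (mod 817)
3^32 ≡ 625^2 = 390625 ≡ 99 (mod 817)
3^64 ≡ 99^2 = 9801 ≡ 814 (mod 817)
3^128 ≡ 814^2 = 662596 ≡ 9 (mod 817)
3^256 ≡ 9^2 = 81 ≡ 81 (mod 817)
3^512 ≡ 81^2 = 6561 ≡ 25 (mod 817)
816 = 512 + 256 + 32 + 16 in binary powers of 2.
So 3^816 ≡ 25 · 81 · 99 · 625 ≡ 121 (mod 817).
Since 121 ≠ 1, base 3 is a Fermat witness: 817 is composite.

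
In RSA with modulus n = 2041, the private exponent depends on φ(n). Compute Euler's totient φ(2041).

1872

Factor: 2041 = 13 · 157.
φ(2041) = (13−1) · (157−1) = 12 · 156 = 1872.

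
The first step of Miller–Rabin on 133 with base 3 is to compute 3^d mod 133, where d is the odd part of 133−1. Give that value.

133 − 1 = 132 = 2^2 · 33, so d = 33.
3^1 ≡ 3 (mod 133)
3^2 ≡ 3^2 = 9 ≡ 9 (mod 133)
3^4 ≡ 9^2 = 81 ≡ 81 (mod 133)
3^8 ≡ 81^2 = 6561 ≡ 44 (mod 133)
3^16 ≡ 44^2 = 1936 ≡ 74 (mod 133)
3^32 ≡ 74^2 = 5476 ≡ 23 (mod 133)
33 = 32 + 1 in binary powers of 2.
So 3^33 ≡ 23 · 3 ≡ 69 (mod 133).
Squaring chain: 69 → 106; never reaches −1, so base 3 is a Miller–Rabin witness that 133 is composite.

69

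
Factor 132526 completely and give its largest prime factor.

67

132526 = 2 · 66263
66263 = 23 · 2881
2881 = 43 · 67
67 is prime.
So 132526 = 2 · 23 · 43 · 67; the largest prime factor is 67.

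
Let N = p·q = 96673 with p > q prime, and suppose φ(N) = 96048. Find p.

349

φ(n) = (p−1)(q−1) = n − (p+q) + 1, so p + q = 96673 − 96048 + 1 = 626.
p and q are the roots of t² − 626t + 96673 = 0.
Discriminant: 626² − 4·96673 = 391876 − 386692 = 5184; √5184 = 72.
q = (626 − 72)/2 = 277, p = (626 + 72)/2 = 349.
Check: 277 · 349 = 96673.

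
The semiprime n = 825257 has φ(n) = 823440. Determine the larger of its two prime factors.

φ(n) = (p−1)(q−1) = n − (p+q) + 1, so p + q = 825257 − 823440 + 1 = 1818.
p and q are the roots of t² − 1818t + 825257 = 0.
Discriminant: 1818² − 4·825257 = 3305124 − 3301028 = 4096; √4096 = 64.
q = (1818 − 64)/2 = 877, p = (1818 + 64)/2 = 941.
Check: 877 · 941 = 825257.

941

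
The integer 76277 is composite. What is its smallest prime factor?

83

76277 is odd.
Digit sum 29, not divisible by 3.
Ends in 7: not divisible by 5.
7: 76277 = 7·10896 + 5
11: 76277 = 11·6934 + 3
13: 76277 = 13·5867 + 6
17: 76277 = 17·4486 + 15
19: 76277 = 19·4014 + 11
23: 76277 = 23·3316 + 9
29: 76277 = 29·2630 + 7
31: 76277 = 31·2460 + 17
37: 76277 = 37·2061 + 20
41: 76277 = 41·1860 + 17
43: 76277 = 43·1773 + 38
47: 76277 = 47·1622 + 43
53: 76277 = 53·1439 + 10
59: 76277 = 59·1292 + 49
61: 76277 = 61·1250 + 27
67: 76277 = 67·1138 + 31
71: 76277 = 71·1074 + 23
73: 76277 = 73·1044 + 65
79: 76277 = 79·965 + 42
83: 76277 = 83·919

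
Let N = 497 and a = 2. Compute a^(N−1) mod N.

2^1 ≡ 2 (mod 497)
2^2 ≡ 2^2 = 4 ≡ 4 (mod 497)
2^4 ≡ 4^2 = 16 ≡ 16 (mod 497)
2^8 ≡ 16^2 = 256 ≡ 256 (mod 497)
2^16 ≡ 256^2 = 65536 ≡ 429 (mod 497)
2^32 ≡ 429^2 = 184041 ≡ 151 (mod 497)
2^64 ≡ 151^2 = 22801 ≡ 436 (mod 497)
2^128 ≡ 436^2 = 190096 ≡ 242 (mod 497)
2^256 ≡ 242^2 = 58564 ≡ 415 (mod 497)
496 = 256 + 128 + 64 + 32 + 16 in binary powers of 2.
So 2^496 ≡ 415 · 242 · 436 · 151 · 429 ≡ 135 (mod 497).
Since 135 ≠ 1, base 2 is a Fermat witness: 497 is composite.

135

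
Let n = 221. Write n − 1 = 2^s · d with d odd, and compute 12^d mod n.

221 − 1 = 220 = 2^2 · 55, so d = 55.
12^1 ≡ 12 (mod 221)
12^2 ≡ 12^2 = 144 ≡ 144 (mod 221)
12^4 ≡ 144^2 = 20736 ≡ 183 (mod 221)
12^8 ≡ 183^2 = 33489 ≡ 118 (mod 221)
12^16 ≡ 118^2 = 13924 ≡ 1 (mod 221)
12^32 ≡ 1^2 = 1 ≡ 1 (mod 221)
55 = 32 + 16 + 4 + 2 + 1 in binary powers of 2.
So 12^55 ≡ 1 · 1 · 183 · 144 · 12 ≡ 194 (mod 221).
Squaring chain: 194 → 66; never reaches −1, so base 12 is a Miller–Rabin witness that 221 is composite.

194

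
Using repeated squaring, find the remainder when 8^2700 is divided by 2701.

8^1 ≡ 8 (mod 2701)
8^2 ≡ 8^2 = 64 ≡ 64 (mod 2701)
8^4 ≡ 64^2 = 4096 ≡ 1395 (mod 2701)
8^8 ≡ 1395^2 = 1946025 ≡ 1305 (mod 2701)
8^16 ≡ 1305^2 = 1703025 ≡ 1395 (mod 2701)
8^32 ≡ 1395^2 = 1946025 ≡ 1305 (mod 2701)
8^64 ≡ 1305^2 = 1703025 ≡ 1395 (mod 2701)
8^128 ≡ 1395^2 = 1946025 ≡ 1305 (mod 2701)
8^256 ≡ 1305^2 = 1703025 ≡ 1395 (mod 2701)
8^512 ≡ 1395^2 = 1946025 ≡ 1305 (mod 2701)
8^1024 ≡ 1305^2 = 1703025 ≡ 1395 (mod 2701)
8^2048 ≡ 1395^2 = 1946025 ≡ 1305 (mod 2701)
2700 = 2048 + 512 + 128 + 8 + 4 in binary powers of 2.
So 8^2700 ≡ 1305 · 1305 · 1305 · 1305 · 1395 ≡ 1 (mod 2701).
Since the result is 1, base 8 gives no evidence that 2701 is composite.

1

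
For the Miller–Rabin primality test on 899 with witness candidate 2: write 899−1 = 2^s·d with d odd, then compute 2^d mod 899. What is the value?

899 − 1 = 898 = 2^1 · 449, so d = 449.
2^1 ≡ 2 (mod 899)
2^2 ≡ 2^2 = 4 ≡ 4 (mod 899)
2^4 ≡ 4^2 = 16 ≡ 16 (mod 899)
2^8 ≡ 16^2 = 256 ≡ 256 (mod 899)
2^16 ≡ 256^2 = 65536 ≡ 808 (mod 899)
2^32 ≡ 808^2 = 652864 ≡ 190 (mod 899)
2^64 ≡ 190^2 = 36100 ≡ 140 (mod 899)
2^128 ≡ 140^2 = 19600 ≡ 721 (mod 899)
2^256 ≡ 721^2 = 519841 ≡ 219 (mod 899)
449 = 256 + 128 + 64 + 1 in binary powers of 2.
So 2^449 ≡ 219 · 721 · 140 · 2 ≡ 698 (mod 899).
Squaring chain: 698; never reaches −1, so base 2 is a Miller–Rabin witness that 899 is composite.

698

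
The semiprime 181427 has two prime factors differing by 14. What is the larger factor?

433

Since p = q + 14, we have 181427 = q(q + 14), so q² + 14q − 181427 = 0.
Discriminant: 14² + 4·181427 = 196 + 725708 = 725904; √725904 = 852.
q = (−14 + 852)/2 = 419, and p = q + 14 = 433.
Check: 419 · 433 = 181427.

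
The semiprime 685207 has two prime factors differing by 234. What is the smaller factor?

Since p = q + 234, we have 685207 = q(q + 234), so q² + 234q − 685207 = 0.
Discriminant: 234² + 4·685207 = 54756 + 2740828 = 2795584; √2795584 = 1672.
q = (−234 + 1672)/2 = 719, and p = q + 234 = 953.
Check: 719 · 953 = 685207.

719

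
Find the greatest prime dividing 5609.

5609 = 71 · 79
79 is prime.
So 5609 = 71 · 79; the largest prime factor is 79.

79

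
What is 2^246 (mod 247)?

2^1 ≡ 2 (mod 247)
2^2 ≡ 2^2 = 4 ≡ 4 (mod 247)
2^4 ≡ 4^2 = 16 ≡ 16 (mod 247)
2^8 ≡ 16^2 = 256 ≡ 9 (mod 247)
2^16 ≡ 9^2 = 81 ≡ 81 (mod 247)
2^32 ≡ 81^2 = 6561 ≡ 139 (mod 247)
2^64 ≡ 139^2 = 19321 ≡ 55 (mod 247)
2^128 ≡ 55^2 = 3025 ≡ 61 (mod 247)
246 = 128 + 64 + 32 + 16 + 4 + 2 in binary powers of 2.
So 2^246 ≡ 61 · 55 · 139 · 81 · 16 · 4 ≡ 220 (mod 247).
Since 220 ≠ 1, base 2 is a Fermat witness: 247 is composite.

220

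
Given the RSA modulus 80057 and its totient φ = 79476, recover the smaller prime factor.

223

φ(n) = (p−1)(q−1) = n − (p+q) + 1, so p + q = 80057 − 79476 + 1 = 582.
p and q are the roots of t² − 582t + 80057 = 0.
Discriminant: 582² − 4·80057 = 338724 − 320228 = 18496; √18496 = 136.
q = (582 − 136)/2 = 223, p = (582 + 136)/2 = 359.
Check: 223 · 359 = 80057.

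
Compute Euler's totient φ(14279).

14040

Factor: 14279 = 109 · 131.
φ(14279) = (109−1) · (131−1) = 108 · 130 = 14040.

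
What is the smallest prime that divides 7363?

7363 is odd.
Digit sum 19, not divisible by 3.
Ends in 3: not divisible by 5.
7: 7363 = 7·1051 + 6
11: 7363 = 11·669 + 4
13: 7363 = 13·566 + 5
17: 7363 = 17·433 + 2
19: 7363 = 19·387 + 10
23: 7363 = 23·320 + 3
29: 7363 = 29·253 + 26
31: 7363 = 31·237 + 16
37: 7363 = 37·199

37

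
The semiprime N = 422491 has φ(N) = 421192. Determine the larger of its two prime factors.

653

φ(n) = (p−1)(q−1) = n − (p+q) + 1, so p + q = 422491 − 421192 + 1 = 1300.
p and q are the roots of t² − 1300t + 422491 = 0.
Discriminant: 1300² − 4·422491 = 1690000 − 1689964 = 36; √36 = 6.
q = (1300 − 6)/2 = 647, p = (1300 + 6)/2 = 653.
Check: 647 · 653 = 422491.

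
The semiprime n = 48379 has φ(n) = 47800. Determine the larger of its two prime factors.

φ(n) = (p−1)(q−1) = n − (p+q) + 1, so p + q = 48379 − 47800 + 1 = 580.
p and q are the roots of t² − 580t + 48379 = 0.
Discriminant: 580² − 4·48379 = 336400 − 193516 = 142884; √142884 = 378.
q = (580 − 378)/2 = 101, p = (580 + 378)/2 = 479.
Check: 101 · 479 = 48379.

479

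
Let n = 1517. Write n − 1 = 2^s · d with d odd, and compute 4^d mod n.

1517 − 1 = 1516 = 2^2 · 379, so d = 379.
4^1 ≡ 4 (mod 1517)
4^2 ≡ 4^2 = 16 ≡ 16 (mod 1517)
4^4 ≡ 16^2 = 256 ≡ 256 (mod 1517)
4^8 ≡ 256^2 = 65536 ≡ 305 (mod 1517)
4^16 ≡ 305^2 = 93025 ≡ 488 (mod 1517)
4^32 ≡ 488^2 = 238144 ≡ 1492 (mod 1517)
4^64 ≡ 1492^2 = 2226064 ≡ 625 (mod 1517)
4^128 ≡ 625^2 = 390625 ≡ 756 (mod 1517)
4^256 ≡ 756^2 = 571536 ≡ 1144 (mod 1517)
379 = 256 + 64 + 32 + 16 + 8 + 2 + 1 in binary powers of 2.
So 4^379 ≡ 1144 · 625 · 1492 · 488 · 305 · 16 · 4 ≡ 892 (mod 1517).
Squaring chain: 892 → 756; never reaches −1, so base 4 is a Miller–Rabin witness that 1517 is composite.

892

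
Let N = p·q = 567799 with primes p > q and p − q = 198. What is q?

Since p = q + 198, we have 567799 = q(q + 198), so q² + 198q − 567799 = 0.
Discriminant: 198² + 4·567799 = 39204 + 2271196 = 2310400; √2310400 = 1520.
q = (−198 + 1520)/2 = 661, and p = q + 198 = 859.
Check: 661 · 859 = 567799.

661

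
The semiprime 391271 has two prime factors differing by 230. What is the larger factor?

751

Since p = q + 230, we have 391271 = q(q + 230), so q² + 230q − 391271 = 0.
Discriminant: 230² + 4·391271 = 52900 + 1565084 = 1617984; √1617984 = 1272.
q = (−230 + 1272)/2 = 521, and p = q + 230 = 751.
Check: 521 · 751 = 391271.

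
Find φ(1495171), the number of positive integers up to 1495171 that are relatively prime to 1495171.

1451520

Factor: 1495171 = 61 · 127 · 193.
φ(1495171) = (61−1) · (127−1) · (193−1) = 60 · 126 · 192 = 1451520.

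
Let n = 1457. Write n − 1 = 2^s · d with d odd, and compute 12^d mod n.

1457 − 1 = 1456 = 2^4 · 91, so d = 91.
12^1 ≡ 12 (mod 1457)
12^2 ≡ 12^2 = 144 ≡ 144 (mod 1457)
12^4 ≡ 144^2 = 20736 ≡ 338 (mod 1457)
12^8 ≡ 338^2 = 114244 ≡ 598 (mod 1457)
12^16 ≡ 598^2 = 357604 ≡ 639 (mod 1457)
12^32 ≡ 639^2 = 408321 ≡ 361 (mod 1457)
12^64 ≡ 361^2 = 130321 ≡ 648 (mod 1457)
91 = 64 + 16 + 8 + 2 + 1 in binary powers of 2.
So 12^91 ≡ 648 · 639 · 598 · 144 · 12 ≡ 756 (mod 1457).
Squaring chain: 756 → 392 → 679 → 629; never reaches −1, so base 12 is a Miller–Rabin witness that 1457 is composite.

756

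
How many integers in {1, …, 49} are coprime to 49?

42

Factor: 49 = 7^2.
φ(49) = 7^1·(7−1) = 42.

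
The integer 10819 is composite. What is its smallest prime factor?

10819 is odd.
Digit sum 19, not divisible by 3.
Ends in 9: not divisible by 5.
7: 10819 = 7·1545 + 4
11: 10819 = 11·983 + 6
13: 10819 = 13·832 + 3
17: 10819 = 17·636 + 7
19: 10819 = 19·569 + 8
23: 10819 = 23·470 + 9
29: 10819 = 29·373 + 2
31: 10819 = 31·349

31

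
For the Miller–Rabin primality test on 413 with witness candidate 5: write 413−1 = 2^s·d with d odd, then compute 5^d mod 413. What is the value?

19

413 − 1 = 412 = 2^2 · 103, so d = 103.
5^1 ≡ 5 (mod 413)
5^2 ≡ 5^2 = 25 ≡ 25 (mod 413)
5^4 ≡ 25^2 = 625 ≡ 212 (mod 413)
5^8 ≡ 212^2 = 44944 ≡ 340 (mod 413)
5^16 ≡ 340^2 = 115600 ≡ 373 (mod 413)
5^32 ≡ 373^2 = 139129 ≡ 361 (mod 413)
5^64 ≡ 361^2 = 130321 ≡ 226 (mod 413)
103 = 64 + 32 + 4 + 2 + 1 in binary powers of 2.
So 5^103 ≡ 226 · 361 · 212 · 25 · 5 ≡ 19 (mod 413).
Squaring chain: 19 → 361; never reaches −1, so base 5 is a Miller–Rabin witness that 413 is composite.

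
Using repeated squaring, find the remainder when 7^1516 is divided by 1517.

7^1 ≡ 7 (mod 1517)
7^2 ≡ 7^2 = 49 ≡ 49 (mod 1517)
7^4 ≡ 49^2 = 2401 ≡ 884 (mod 1517)
7^8 ≡ 884^2 = 781456 ≡ 201 (mod 1517)
7^16 ≡ 201^2 = 40401 ≡ 959 (mod 1517)
7^32 ≡ 959^2 = 919681 ≡ 379 (mod 1517)
7^64 ≡ 379^2 = 143641 ≡ 1043 (mod 1517)
7^128 ≡ 1043^2 = 1087849 ≡ 160 (mod 1517)
7^256 ≡ 160^2 = 25600 ≡ 1328 (mod 1517)
7^512 ≡ 1328^2 = 1763584 ≡ 830 (mod 1517)
7^1024 ≡ 830^2 = 688900 ≡ 182 (mod 1517)
1516 = 1024 + 256 + 128 + 64 + 32 + 8 + 4 in binary powers of 2.
So 7^1516 ≡ 182 · 1328 · 160 · 1043 · 379 · 201 · 884 ≡ 107 (mod 1517).
Since 107 ≠ 1, base 7 is a Fermat witness: 1517 is composite.

107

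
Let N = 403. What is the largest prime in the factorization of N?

403 = 13 · 31
31 is prime.
So 403 = 13 · 31; the largest prime factor is 31.

31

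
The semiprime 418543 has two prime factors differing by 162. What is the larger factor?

733

Since p = q + 162, we have 418543 = q(q + 162), so q² + 162q − 418543 = 0.
Discriminant: 162² + 4·418543 = 26244 + 1674172 = 1700416; √1700416 = 1304.
q = (−162 + 1304)/2 = 571, and p = q + 162 = 733.
Check: 571 · 733 = 418543.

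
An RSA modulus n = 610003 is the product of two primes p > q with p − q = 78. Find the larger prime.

821

Since p = q + 78, we have 610003 = q(q + 78), so q² + 78q − 610003 = 0.
Discriminant: 78² + 4·610003 = 6084 + 2440012 = 2446096; √2446096 = 1564.
q = (−78 + 1564)/2 = 743, and p = q + 78 = 821.
Check: 743 · 821 = 610003.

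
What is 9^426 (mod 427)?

253

9^1 ≡ 9 (mod 427)
9^2 ≡ 9^2 = 81 ≡ 81 (mod 427)
9^4 ≡ 81^2 = 6561 ≡ 156 (mod 427)
9^8 ≡ 156^2 = 24336 ≡ 424 (mod 427)
9^16 ≡ 424^2 = 179776 ≡ 9 (mod 427)
9^32 ≡ 9^2 = 81 ≡ 81 (mod 427)
9^64 ≡ 81^2 = 6561 ≡ 156 (mod 427)
9^128 ≡ 156^2 = 24336 ≡ 424 (mod 427)
9^256 ≡ 424^2 = 179776 ≡ 9 (mod 427)
426 = 256 + 128 + 32 + 8 + 2 in binary powers of 2.
So 9^426 ≡ 9 · 424 · 81 · 424 · 81 ≡ 253 (mod 427).
Since 253 ≠ 1, base 9 is a Fermat witness: 427 is composite.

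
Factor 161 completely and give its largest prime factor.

161 = 7 · 23
23 is prime.
So 161 = 7 · 23; the largest prime factor is 23.

23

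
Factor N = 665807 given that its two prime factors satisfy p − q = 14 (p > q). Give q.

Since p = q + 14, we have 665807 = q(q + 14), so q² + 14q − 665807 = 0.
Discriminant: 14² + 4·665807 = 196 + 2663228 = 2663424; √2663424 = 1632.
q = (−14 + 1632)/2 = 809, and p = q + 14 = 823.
Check: 809 · 823 = 665807.

809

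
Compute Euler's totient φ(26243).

21384

Factor: 26243 = 7 · 23 · 163.
φ(26243) = (7−1) · (23−1) · (163−1) = 6 · 22 · 162 = 21384.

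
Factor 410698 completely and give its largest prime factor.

97

410698 = 2 · 205349
205349 = 29 · 7081
7081 = 73 · 97
97 is prime.
So 410698 = 2 · 29 · 73 · 97; the largest prime factor is 97.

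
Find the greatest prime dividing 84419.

84419 = 29 · 2911
2911 = 41 · 71
71 is prime.
So 84419 = 29 · 41 · 71; the largest prime factor is 71.

71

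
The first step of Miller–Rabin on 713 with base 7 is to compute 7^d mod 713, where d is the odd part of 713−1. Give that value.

713 − 1 = 712 = 2^3 · 89, so d = 89.
7^1 ≡ 7 (mod 713)
7^2 ≡ 7^2 = 49 ≡ 49 (mod 713)
7^4 ≡ 49^2 = 2401 ≡ 262 (mod 713)
7^8 ≡ 262^2 = 68644 ≡ 196 (mod 713)
7^16 ≡ 196^2 = 38416 ≡ 627 (mod 713)
7^32 ≡ 627^2 = 393129 ≡ 266 (mod 713)
7^64 ≡ 266^2 = 70756 ≡ 169 (mod 713)
89 = 64 + 16 + 8 + 1 in binary powers of 2.
So 7^89 ≡ 169 · 627 · 196 · 7 ≡ 536 (mod 713).
Squaring chain: 536 → 670 → 423; never reaches −1, so base 7 is a Miller–Rabin witness that 713 is composite.

536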